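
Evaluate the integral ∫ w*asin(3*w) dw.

w**2*asin(3*w)/2 + w*sqrt(-9*w**2 + 1)/12 - asin(3*w)/36 + C

Use integration by parts with u = arcsin(3*w), dv = w dw.
Then du = 3/sqrt(-9*w**2 + 1) dw.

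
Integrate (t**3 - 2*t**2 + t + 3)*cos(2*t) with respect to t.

Use integration by parts with u = t**3 - 2*t**2 + t + 3, dv = cos(2*t) dt, so v = sin(2*t)/2.
Apply parts 3 times (tabular method): alternate signs, differentiate u down to 0, integrate dv up.

t**3*sin(2*t)/2 - t**2*sin(2*t) + 3*t**2*cos(2*t)/4 - t*sin(2*t)/4 - t*cos(2*t) + 2*sin(2*t) - cos(2*t)/8 + C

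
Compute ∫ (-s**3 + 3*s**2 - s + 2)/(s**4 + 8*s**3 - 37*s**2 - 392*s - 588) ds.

Factor the denominator: (s - 7)*(s + 2)*(s + 6)*(s + 7).
Partial-fraction decomposition: -499/(70*(s + 7)) + 83/(13*(s + 6)) - 2/(15*(s + 2)) - 67/(546*(s - 7)).
Integrate each term: A/(s−a) contributes A·log|s−a|.

-67*log(s - 7)/546 - 2*log(s + 2)/15 + 83*log(s + 6)/13 - 499*log(s + 7)/70 + C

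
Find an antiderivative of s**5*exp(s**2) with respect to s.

Let u = s², du = 2s ds; rewrite as (1/2)∫ u^2·exp(1u) du.
Now integrate by parts 2 times.

(s**4 - 2*s**2 + 2)*exp(s**2)/2 + C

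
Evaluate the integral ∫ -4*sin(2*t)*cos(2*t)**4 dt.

Let u = cos(2*t), so du = (-2*sin(2*t)) dt.
Rewriting, the integral becomes 2·∫ u^4 du = 2·u^5/5.
Substituting back, u = cos(2*t).

2*cos(2*t)**5/5 + C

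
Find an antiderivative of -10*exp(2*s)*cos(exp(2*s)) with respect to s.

-5*sin(exp(2*s)) + C

Let u = exp(2*s), so du = (2*exp(2*s)) ds.
Rewriting, the integral becomes -5·∫ cos(u) du = -5·sin(u).
Substituting back, u = exp(2*s).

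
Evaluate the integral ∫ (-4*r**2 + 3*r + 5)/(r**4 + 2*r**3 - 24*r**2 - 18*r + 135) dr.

-175*log(r - 3)/576 - 5*log(r + 3)/9 + 55*log(r + 5)/64 + 11/(24*r - 72) + C

Factor the denominator: (r - 3)**2*(r + 3)*(r + 5).
Partial-fraction decomposition: 55/(64*(r + 5)) - 5/(9*(r + 3)) - 175/(576*(r - 3)) - 11/(24*(r - 3)**2).
Integrate each term; A/(r−a) gives A·log|r−a|; A/(r−a)² gives −A/(r−a).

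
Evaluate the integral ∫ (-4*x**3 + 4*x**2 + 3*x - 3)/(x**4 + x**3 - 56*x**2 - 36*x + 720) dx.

-235*log(x - 6)/88 + 61*log(x - 4)/60 + 194*log(x + 5)/33 - 329*log(x + 6)/40 + C

Factor the denominator: (x - 6)*(x - 4)*(x + 5)*(x + 6).
Partial-fraction decomposition: -329/(40*(x + 6)) + 194/(33*(x + 5)) + 61/(60*(x - 4)) - 235/(88*(x - 6)).
Integrate each term: A/(x−a) contributes A·log|x−a|.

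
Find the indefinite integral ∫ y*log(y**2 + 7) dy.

Let u = y**2 + 7, so du = (2*y) dy.
The integral becomes (1/2)·∫ log(u) du; integrate by parts with u′=log(u), dv′=du.

y**2*log(y**2 + 7)/2 - y**2/2 + 7*log(y**2 + 7)/2 + C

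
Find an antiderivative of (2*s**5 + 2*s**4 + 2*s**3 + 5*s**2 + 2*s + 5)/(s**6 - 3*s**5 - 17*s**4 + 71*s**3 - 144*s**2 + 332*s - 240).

Factor the denominator: (s - 4)*(s - 3)*(s - 1)*(s + 5)*(s**2 + 4).
Partial-fraction decomposition: -(115*s - 2112)/(7540*(s**2 + 4)) + 95/(232*(s + 5)) + 1/(10*(s - 1)) - 379/(104*(s - 3)) + 103/(20*(s - 4)).
Integrate each term; A/(s−a) gives A·log|s−a|; the (Bs+D)/(s²+p²) term gives a log and an atan.

103*log(s - 4)/20 - 379*log(s - 3)/104 + log(s - 1)/10 + 95*log(s + 5)/232 - 23*log(s**2 + 4)/3016 + 264*atan(s/2)/1885 + C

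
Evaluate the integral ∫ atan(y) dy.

y*atan(y) - log(y**2 + 1)/2 + C

Use integration by parts with u = arctan(y), dv = dy.
Then du = 1/(y**2 + 1) dy.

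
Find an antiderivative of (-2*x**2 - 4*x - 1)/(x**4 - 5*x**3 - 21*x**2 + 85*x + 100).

Factor the denominator: (x - 5)**2*(x + 1)*(x + 4).
Partial-fraction decomposition: 17/(243*(x + 4)) + 1/(108*(x + 1)) - 77/(972*(x - 5)) - 71/(54*(x - 5)**2).
Integrate each term; A/(x−a) gives A·log|x−a|; A/(x−a)² gives −A/(x−a).

-77*log(x - 5)/972 + log(x + 1)/108 + 17*log(x + 4)/243 + 71/(54*x - 270) + C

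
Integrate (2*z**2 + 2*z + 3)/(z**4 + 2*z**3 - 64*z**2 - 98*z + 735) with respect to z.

115*log(z - 7)/672 - 27*log(z - 3)/320 + 43*log(z + 5)/192 - 87*log(z + 7)/280 + C

Factor the denominator: (z - 7)*(z - 3)*(z + 5)*(z + 7).
Partial-fraction decomposition: -87/(280*(z + 7)) + 43/(192*(z + 5)) - 27/(320*(z - 3)) + 115/(672*(z - 7)).
Integrate each term: A/(z−a) contributes A·log|z−a|.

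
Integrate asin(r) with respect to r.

r*asin(r) + sqrt(-r**2 + 1) + C

Use integration by parts with u = arcsin(r), dv = dr.
Then du = 1/sqrt(-r**2 + 1) dr.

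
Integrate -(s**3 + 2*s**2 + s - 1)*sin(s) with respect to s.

Use integration by parts with u = s**3 + 2*s**2 + s - 1, dv = -sin(s) ds, so v = cos(s).
Apply parts 3 times (tabular method): alternate signs, differentiate u down to 0, integrate dv up.

s**3*cos(s) - 3*s**2*sin(s) + 2*s**2*cos(s) - 4*s*sin(s) - 5*s*cos(s) + 5*sin(s) - 5*cos(s) + C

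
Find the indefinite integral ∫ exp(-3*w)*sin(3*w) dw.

-exp(-3*w)*sin(3*w)/6 - exp(-3*w)*cos(3*w)/6 + C

Let I denote the integral. Integrate by parts with u = sin(3*w), dv = exp(-3*w) dw, so v = -exp(-3*w)/3: I = -exp(-3*w)*sin(3*w)/3 + ∫ exp(-3*w)*cos(3*w) dw.
Apply parts again with u = cos(3*w), dv = exp(-3*w) dw: ∫ exp(-3*w)*cos(3*w) dw = -exp(-3*w)*cos(3*w)/3 − I. Substituting back brings back I: I = -exp(-3*w)*sin(3*w)/3 - exp(-3*w)*cos(3*w)/3 − I.
Solving for I: (1 + 1)·I equals the remaining terms, so I = (1/2)·(-exp(-3*w)*sin(3*w)/3 - exp(-3*w)*cos(3*w)/3).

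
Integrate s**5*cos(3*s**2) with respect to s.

Let u = s², du = 2s ds; rewrite as (1/2)∫ u^2·cos(3u) du.
Now integrate by parts 2 times.

s**4*sin(3*s**2)/6 + s**2*cos(3*s**2)/9 - sin(3*s**2)/27 + C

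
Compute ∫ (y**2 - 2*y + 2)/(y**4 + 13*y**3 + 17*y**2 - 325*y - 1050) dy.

Factor the denominator: (y - 5)*(y + 5)*(y + 6)*(y + 7).
Partial-fraction decomposition: -65/(24*(y + 7)) + 50/(11*(y + 6)) - 37/(20*(y + 5)) + 17/(1320*(y - 5)).
Integrate each term: A/(y−a) contributes A·log|y−a|.

17*log(y - 5)/1320 - 37*log(y + 5)/20 + 50*log(y + 6)/11 - 65*log(y + 7)/24 + C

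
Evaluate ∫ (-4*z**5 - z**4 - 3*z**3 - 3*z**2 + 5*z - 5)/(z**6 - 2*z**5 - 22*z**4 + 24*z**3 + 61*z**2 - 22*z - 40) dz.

Factor the denominator: (z - 5)*(z - 2)*(z - 1)*(z + 1)**2*(z + 4).
Partial-fraction decomposition: -3959/(2430*(z + 4)) + 14/(81*(z + 1)) + 7/(108*(z + 1)**2) - 11/(80*(z - 1)) + 175/(162*(z - 2)) - 13555/(3888*(z - 5)).
Integrate each term; A/(z−a) gives A·log|z−a|; A/(z−a)² gives −A/(z−a).

-13555*log(z - 5)/3888 + 175*log(z - 2)/162 - 11*log(z - 1)/80 + 14*log(z + 1)/81 - 3959*log(z + 4)/2430 - 7/(108*z + 108) + C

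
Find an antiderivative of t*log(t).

t**2*log(t)/2 - t**2/4 + C

Use integration by parts with u = log(t), dv = t dt.
Then du = 1/t dt and v = t**2/2.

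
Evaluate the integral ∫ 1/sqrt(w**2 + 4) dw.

log(w + sqrt(w**2 + 4)) + C

Substitute w = 2·tan(θ), so dw = 2·sec(θ)^2 dθ and the radical becomes sqrt(w**2 + 4) = 2·sec(θ) by the Pythagorean identity.
Integrate the resulting trig expression in θ, then back-substitute tan(θ) = w/2, sec(θ) = sqrt(w**2 + 4)/2 (absorbing any constant into C).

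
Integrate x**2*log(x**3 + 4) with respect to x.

x**3*log(x**3 + 4)/3 - x**3/3 + 4*log(x**3 + 4)/3 + C

Let u = x**3 + 4, so du = (3*x**2) dx.
The integral becomes (1/3)·∫ log(u) du; integrate by parts with u′=log(u), dv′=du.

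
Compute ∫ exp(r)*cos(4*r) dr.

Let I denote the integral. Integrate by parts with u = cos(4*r), dv = exp(r) dr, so v = exp(r): I = exp(r)*cos(4*r) + 4·∫ exp(r)*sin(4*r) dr.
Apply parts again with u = sin(4*r), dv = exp(r) dr: ∫ exp(r)*sin(4*r) dr = exp(r)*sin(4*r) − 4·I. Substituting back brings back I: I = 4*exp(r)*sin(4*r) + exp(r)*cos(4*r) − 16·I.
Solving for I: (1 + 16)·I equals the remaining terms, so I = (1/17)·(4*exp(r)*sin(4*r) + exp(r)*cos(4*r)).

4*exp(r)*sin(4*r)/17 + exp(r)*cos(4*r)/17 + C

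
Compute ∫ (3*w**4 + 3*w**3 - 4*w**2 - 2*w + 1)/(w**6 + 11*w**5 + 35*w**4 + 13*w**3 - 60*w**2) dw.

107*log(w)/3600 + log(w - 1)/120 - 133*log(w + 3)/72 + 521*log(w + 4)/80 - 1411*log(w + 5)/300 + 1/(60*w) + C

Factor the denominator: w**2*(w - 1)*(w + 3)*(w + 4)*(w + 5).
Partial-fraction decomposition: -1411/(300*(w + 5)) + 521/(80*(w + 4)) - 133/(72*(w + 3)) + 1/(120*(w - 1)) + 107/(3600*w) - 1/(60*w**2).
Integrate each term; A/(w−a) gives A·log|w−a|; A/(w−a)² gives −A/(w−a).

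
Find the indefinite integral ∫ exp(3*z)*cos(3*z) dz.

exp(3*z)*sin(3*z)/6 + exp(3*z)*cos(3*z)/6 + C

Let I denote the integral. Integrate by parts with u = cos(3*z), dv = exp(3*z) dz, so v = exp(3*z)/3: I = exp(3*z)*cos(3*z)/3 + ∫ exp(3*z)*sin(3*z) dz.
Apply parts again with u = sin(3*z), dv = exp(3*z) dz: ∫ exp(3*z)*sin(3*z) dz = exp(3*z)*sin(3*z)/3 − I. Substituting back brings back I: I = exp(3*z)*sin(3*z)/3 + exp(3*z)*cos(3*z)/3 − I.
Solving for I: (1 + 1)·I equals the remaining terms, so I = (1/2)·(exp(3*z)*sin(3*z)/3 + exp(3*z)*cos(3*z)/3).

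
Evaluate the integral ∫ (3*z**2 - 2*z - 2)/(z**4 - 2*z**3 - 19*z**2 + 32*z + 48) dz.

19*log(z - 4)/20 - 19*log(z - 3)/28 + log(z + 1)/20 - 9*log(z + 4)/28 + C

Factor the denominator: (z - 4)*(z - 3)*(z + 1)*(z + 4).
Partial-fraction decomposition: -9/(28*(z + 4)) + 1/(20*(z + 1)) - 19/(28*(z - 3)) + 19/(20*(z - 4)).
Integrate each term: A/(z−a) contributes A·log|z−a|.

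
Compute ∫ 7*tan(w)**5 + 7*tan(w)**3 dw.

Let u = tan(w), so du = (tan(w)**2 + 1) dw.
Rewriting, the integral becomes 7·∫ u^3 du = 7·u^4/4.
Substituting back, u = tan(w).

7*tan(w)**4/4 + C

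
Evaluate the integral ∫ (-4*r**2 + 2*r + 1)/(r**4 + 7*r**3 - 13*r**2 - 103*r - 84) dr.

Factor the denominator: (r - 4)*(r + 1)*(r + 3)*(r + 7).
Partial-fraction decomposition: 19/(24*(r + 7)) - 41/(56*(r + 3)) + 1/(12*(r + 1)) - 1/(7*(r - 4)).
Integrate each term: A/(r−a) contributes A·log|r−a|.

-log(r - 4)/7 + log(r + 1)/12 - 41*log(r + 3)/56 + 19*log(r + 7)/24 + C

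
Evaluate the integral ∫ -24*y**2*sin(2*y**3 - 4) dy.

Let u = 2*y**3 - 4, so du = (6*y**2) dy.
Rewriting, the integral becomes -4·∫ sin(u) du = -4·-cos(u).
Substituting back, u = 2*y**3 - 4.

4*cos(2*y**3 - 4) + C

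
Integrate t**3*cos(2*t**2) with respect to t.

t**2*sin(2*t**2)/4 + cos(2*t**2)/8 + C

Let u = t², du = 2t dt; rewrite as (1/2)∫ u^1·cos(2u) du.
Now integrate by parts 1 time.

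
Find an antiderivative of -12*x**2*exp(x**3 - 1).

-4*exp(x**3 - 1) + C

Let u = x**3 - 1, so du = (3*x**2) dx.
Rewriting, the integral becomes -4·∫ e^u du = -4·e^u.
Substituting back, u = x**3 - 1.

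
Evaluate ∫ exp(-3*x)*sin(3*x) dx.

-exp(-3*x)*sin(3*x)/6 - exp(-3*x)*cos(3*x)/6 + C

Let I denote the integral. Integrate by parts with u = sin(3*x), dv = exp(-3*x) dx, so v = -exp(-3*x)/3: I = -exp(-3*x)*sin(3*x)/3 + ∫ exp(-3*x)*cos(3*x) dx.
Apply parts again with u = cos(3*x), dv = exp(-3*x) dx: ∫ exp(-3*x)*cos(3*x) dx = -exp(-3*x)*cos(3*x)/3 − I. Substituting back brings back I: I = -exp(-3*x)*sin(3*x)/3 - exp(-3*x)*cos(3*x)/3 − I.
Solving for I: (1 + 1)·I equals the remaining terms, so I = (1/2)·(-exp(-3*x)*sin(3*x)/3 - exp(-3*x)*cos(3*x)/3).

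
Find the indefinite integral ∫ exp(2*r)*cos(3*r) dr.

Let I denote the integral. Integrate by parts with u = cos(3*r), dv = exp(2*r) dr, so v = exp(2*r)/2: I = exp(2*r)*cos(3*r)/2 + (3/2)·∫ exp(2*r)*sin(3*r) dr.
Apply parts again with u = sin(3*r), dv = exp(2*r) dr: ∫ exp(2*r)*sin(3*r) dr = exp(2*r)*sin(3*r)/2 − (3/2)·I. Substituting back brings back I: I = 3*exp(2*r)*sin(3*r)/4 + exp(2*r)*cos(3*r)/2 − (9/4)·I.
Solving for I: (1 + 9/4)·I equals the remaining terms, so I = (4/13)·(3*exp(2*r)*sin(3*r)/4 + exp(2*r)*cos(3*r)/2).

3*exp(2*r)*sin(3*r)/13 + 2*exp(2*r)*cos(3*r)/13 + C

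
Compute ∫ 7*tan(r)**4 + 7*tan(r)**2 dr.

Let u = tan(r), so du = (tan(r)**2 + 1) dr.
Rewriting, the integral becomes 7·∫ u^2 du = 7·u^3/3.
Substituting back, u = tan(r).

7*tan(r)**3/3 + C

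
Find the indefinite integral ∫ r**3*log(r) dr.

Use integration by parts with u = log(r), dv = r**3 dr.
Then du = 1/r dr and v = r**4/4.

r**4*log(r)/4 - r**4/16 + C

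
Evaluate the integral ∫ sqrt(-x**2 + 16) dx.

x*sqrt(-x**2 + 16)/2 + 8*asin(x/4) + C

Substitute x = 4·sin(θ), so dx = 4·cos(θ) dθ and the radical becomes sqrt(-x**2 + 16) = 4·cos(θ) by the Pythagorean identity.
Integrate the resulting trig expression in θ, then back-substitute θ = asin(x/4), sin(θ) = x/4, cos(θ) = sqrt(-x**2 + 16)/4 (absorbing any constant into C).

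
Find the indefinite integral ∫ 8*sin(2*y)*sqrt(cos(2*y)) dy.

-8*cos(2*y)**(3/2)/3 + C

Let u = cos(2*y), so du = (-2*sin(2*y)) dy.
Rewriting, the integral becomes -4·∫ √u du = -4·(2/3)u^(3/2).
Substituting back, u = cos(2*y).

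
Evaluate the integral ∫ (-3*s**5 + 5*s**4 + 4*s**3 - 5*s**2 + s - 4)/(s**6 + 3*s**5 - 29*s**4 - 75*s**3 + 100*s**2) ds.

-log(s)/50 - 979*log(s - 5)/1500 + log(s - 1)/60 + 167*log(s + 4)/30 - 5933*log(s + 5)/750 + 1/(25*s) + C

Factor the denominator: s**2*(s - 5)*(s - 1)*(s + 4)*(s + 5).
Partial-fraction decomposition: -5933/(750*(s + 5)) + 167/(30*(s + 4)) + 1/(60*(s - 1)) - 979/(1500*(s - 5)) - 1/(50*s) - 1/(25*s**2).
Integrate each term; A/(s−a) gives A·log|s−a|; A/(s−a)² gives −A/(s−a).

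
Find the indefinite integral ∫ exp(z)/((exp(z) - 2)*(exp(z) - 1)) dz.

Let u = e^z, du = e^z dz.
The integral becomes ∫ du/((u-1)(u-2)); decompose into partial fractions.

log(exp(z) - 2) - log(exp(z) - 1) + C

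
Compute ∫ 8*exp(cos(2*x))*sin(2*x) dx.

Let u = cos(2*x), so du = (-2*sin(2*x)) dx.
Rewriting, the integral becomes -4·∫ e^u du = -4·e^u.
Substituting back, u = cos(2*x).

-4*exp(cos(2*x)) + C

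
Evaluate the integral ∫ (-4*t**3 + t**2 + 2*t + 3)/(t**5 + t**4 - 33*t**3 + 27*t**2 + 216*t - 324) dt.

Factor the denominator: (t - 3)**2*(t - 2)*(t + 3)*(t + 6).
Partial-fraction decomposition: 11/(24*(t + 6)) - 19/(90*(t + 3)) - 21/(40*(t - 2)) + 5/(18*(t - 3)) - 5/(3*(t - 3)**2).
Integrate each term; A/(t−a) gives A·log|t−a|; A/(t−a)² gives −A/(t−a).

5*log(t - 3)/18 - 21*log(t - 2)/40 - 19*log(t + 3)/90 + 11*log(t + 6)/24 + 5/(3*t - 9) + C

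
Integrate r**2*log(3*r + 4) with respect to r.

r**3*log(3*r + 4)/3 - r**3/9 + 2*r**2/9 - 16*r/27 + 64*log(3*r + 4)/81 + C

Use integration by parts with u = log(3*r + 4), dv = r**2 dr.
Then du = 3/(3*r + 4) dr and v = r**3/3.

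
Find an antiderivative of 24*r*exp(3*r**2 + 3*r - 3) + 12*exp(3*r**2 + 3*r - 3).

Let u = 3*r**2 + 3*r - 3, so du = (6*r + 3) dr.
Rewriting, the integral becomes 4·∫ e^u du = 4·e^u.
Substituting back, u = 3*r**2 + 3*r - 3.

4*exp(3*r**2 + 3*r - 3) + C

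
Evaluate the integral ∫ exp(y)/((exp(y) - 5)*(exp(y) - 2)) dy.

log(exp(y) - 5)/3 - log(exp(y) - 2)/3 + C

Let u = e^y, du = e^y dy.
The integral becomes ∫ du/((u-5)(u-2)); decompose into partial fractions.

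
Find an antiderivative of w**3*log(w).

Use integration by parts with u = log(w), dv = w**3 dw.
Then du = 1/w dw and v = w**4/4.

w**4*log(w)/4 - w**4/16 + C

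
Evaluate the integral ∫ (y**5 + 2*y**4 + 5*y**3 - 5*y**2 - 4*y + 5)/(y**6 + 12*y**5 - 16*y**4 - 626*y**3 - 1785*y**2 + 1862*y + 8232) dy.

Factor the denominator: (y - 7)*(y - 2)*(y + 3)*(y + 4)*(y + 7)**2.
Partial-fraction decomposition: -473/(1176*(y + 7)) - 129/(14*(y + 7)**2) + 3/(2*(y + 4)) - 61/(200*(y + 3)) - 1/(150*(y - 2)) + 262/(1225*(y - 7)).
Integrate each term; A/(y−a) gives A·log|y−a|; A/(y−a)² gives −A/(y−a).

262*log(y - 7)/1225 - log(y - 2)/150 - 61*log(y + 3)/200 + 3*log(y + 4)/2 - 473*log(y + 7)/1176 + 129/(14*y + 98) + C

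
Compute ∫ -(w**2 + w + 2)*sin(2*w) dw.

Use integration by parts with u = w**2 + w + 2, dv = -sin(2*w) dw, so v = cos(2*w)/2.
Apply parts 2 times (tabular method): alternate signs, differentiate u down to 0, integrate dv up.

w**2*cos(2*w)/2 - w*sin(2*w)/2 + w*cos(2*w)/2 - sin(2*w)/4 + 3*cos(2*w)/4 + C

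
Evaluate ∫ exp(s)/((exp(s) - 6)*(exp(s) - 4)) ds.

log(exp(s) - 6)/2 - log(exp(s) - 4)/2 + C

Let u = e^s, du = e^s ds.
The integral becomes ∫ du/((u-4)(u-6)); decompose into partial fractions.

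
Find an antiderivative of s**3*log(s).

Use integration by parts with u = log(s), dv = s**3 ds.
Then du = 1/s ds and v = s**4/4.

s**4*log(s)/4 - s**4/16 + C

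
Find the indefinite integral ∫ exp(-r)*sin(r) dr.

Let I denote the integral. Integrate by parts with u = sin(r), dv = exp(-r) dr, so v = -exp(-r): I = -exp(-r)*sin(r) + ∫ exp(-r)*cos(r) dr.
Apply parts again with u = cos(r), dv = exp(-r) dr: ∫ exp(-r)*cos(r) dr = -exp(-r)*cos(r) − I. Substituting back brings back I: I = -exp(-r)*sin(r) - exp(-r)*cos(r) − I.
Solving for I: (1 + 1)·I equals the remaining terms, so I = (1/2)·(-exp(-r)*sin(r) - exp(-r)*cos(r)).

-exp(-r)*sin(r)/2 - exp(-r)*cos(r)/2 + C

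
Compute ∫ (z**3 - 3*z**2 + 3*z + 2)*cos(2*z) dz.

z**3*sin(2*z)/2 - 3*z**2*sin(2*z)/2 + 3*z**2*cos(2*z)/4 + 3*z*sin(2*z)/4 - 3*z*cos(2*z)/2 + 7*sin(2*z)/4 + 3*cos(2*z)/8 + C

Use integration by parts with u = z**3 - 3*z**2 + 3*z + 2, dv = cos(2*z) dz, so v = sin(2*z)/2.
Apply parts 3 times (tabular method): alternate signs, differentiate u down to 0, integrate dv up.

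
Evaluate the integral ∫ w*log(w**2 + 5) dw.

Let u = w**2 + 5, so du = (2*w) dw.
The integral becomes (1/2)·∫ log(u) du; integrate by parts with u′=log(u), dv′=du.

w**2*log(w**2 + 5)/2 - w**2/2 + 5*log(w**2 + 5)/2 + C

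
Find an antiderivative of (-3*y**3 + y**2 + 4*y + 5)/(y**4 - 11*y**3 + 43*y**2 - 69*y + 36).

-155*log(y - 4)/3 + 197*log(y - 3)/4 - 7*log(y - 1)/12 - 55/(2*y - 6) + C

Factor the denominator: (y - 4)*(y - 3)**2*(y - 1).
Partial-fraction decomposition: -7/(12*(y - 1)) + 197/(4*(y - 3)) + 55/(2*(y - 3)**2) - 155/(3*(y - 4)).
Integrate each term; A/(y−a) gives A·log|y−a|; A/(y−a)² gives −A/(y−a).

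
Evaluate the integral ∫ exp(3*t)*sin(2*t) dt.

3*exp(3*t)*sin(2*t)/13 - 2*exp(3*t)*cos(2*t)/13 + C

Let I denote the integral. Integrate by parts with u = sin(2*t), dv = exp(3*t) dt, so v = exp(3*t)/3: I = exp(3*t)*sin(2*t)/3 − (2/3)·∫ exp(3*t)*cos(2*t) dt.
Apply parts again with u = cos(2*t), dv = exp(3*t) dt: ∫ exp(3*t)*cos(2*t) dt = exp(3*t)*cos(2*t)/3 + (2/3)·I. Substituting back brings back I: I = exp(3*t)*sin(2*t)/3 - 2*exp(3*t)*cos(2*t)/9 − (4/9)·I.
Solving for I: (1 + 4/9)·I equals the remaining terms, so I = (9/13)·(exp(3*t)*sin(2*t)/3 - 2*exp(3*t)*cos(2*t)/9).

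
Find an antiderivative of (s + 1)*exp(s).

Use integration by parts with u = s + 1, dv = exp(s) ds, so v = exp(s).
Apply parts 1 times (tabular method): alternate signs, differentiate u down to 0, integrate dv up.

s*exp(s) + C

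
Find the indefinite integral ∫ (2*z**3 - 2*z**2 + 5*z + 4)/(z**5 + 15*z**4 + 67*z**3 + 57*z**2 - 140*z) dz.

Factor the denominator: z*(z - 1)*(z + 4)*(z + 5)*(z + 7).
Partial-fraction decomposition: -815/(336*(z + 7)) + 107/(20*(z + 5)) - 44/(15*(z + 4)) + 3/(80*(z - 1)) - 1/(35*z).
Integrate each term: A/(z−a) contributes A·log|z−a|.

-log(z)/35 + 3*log(z - 1)/80 - 44*log(z + 4)/15 + 107*log(z + 5)/20 - 815*log(z + 7)/336 + C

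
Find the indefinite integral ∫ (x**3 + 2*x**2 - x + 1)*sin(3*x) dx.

Use integration by parts with u = x**3 + 2*x**2 - x + 1, dv = sin(3*x) dx, so v = -cos(3*x)/3.
Apply parts 3 times (tabular method): alternate signs, differentiate u down to 0, integrate dv up.

-x**3*cos(3*x)/3 + x**2*sin(3*x)/3 - 2*x**2*cos(3*x)/3 + 4*x*sin(3*x)/9 + 5*x*cos(3*x)/9 - 5*sin(3*x)/27 - 5*cos(3*x)/27 + C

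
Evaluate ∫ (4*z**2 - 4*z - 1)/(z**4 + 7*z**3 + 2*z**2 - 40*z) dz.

Factor the denominator: z*(z - 2)*(z + 4)*(z + 5).
Partial-fraction decomposition: -17/(5*(z + 5)) + 79/(24*(z + 4)) + 1/(12*(z - 2)) + 1/(40*z).
Integrate each term: A/(z−a) contributes A·log|z−a|.

log(z)/40 + log(z - 2)/12 + 79*log(z + 4)/24 - 17*log(z + 5)/5 + C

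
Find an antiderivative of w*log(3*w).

Use integration by parts with u = log(3*w), dv = w dw.
Then du = 1/w dw and v = w**2/2.

w**2*(log(w) + log(3))/2 - w**2/4 + C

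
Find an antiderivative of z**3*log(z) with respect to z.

Use integration by parts with u = log(z), dv = z**3 dz.
Then du = 1/z dz and v = z**4/4.

z**4*log(z)/4 - z**4/16 + C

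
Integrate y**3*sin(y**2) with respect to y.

-y**2*cos(y**2)/2 + sin(y**2)/2 + C

Let u = y², du = 2y dy; rewrite as (1/2)∫ u^1·sin(1u) du.
Now integrate by parts 1 time.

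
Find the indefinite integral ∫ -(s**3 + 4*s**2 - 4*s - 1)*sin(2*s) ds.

Use integration by parts with u = s**3 + 4*s**2 - 4*s - 1, dv = -sin(2*s) ds, so v = cos(2*s)/2.
Apply parts 3 times (tabular method): alternate signs, differentiate u down to 0, integrate dv up.

s**3*cos(2*s)/2 - 3*s**2*sin(2*s)/4 + 2*s**2*cos(2*s) - 2*s*sin(2*s) - 11*s*cos(2*s)/4 + 11*sin(2*s)/8 - 3*cos(2*s)/2 + C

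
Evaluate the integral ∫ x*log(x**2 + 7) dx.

Let u = x**2 + 7, so du = (2*x) dx.
The integral becomes (1/2)·∫ log(u) du; integrate by parts with u′=log(u), dv′=du.

x**2*log(x**2 + 7)/2 - x**2/2 + 7*log(x**2 + 7)/2 + C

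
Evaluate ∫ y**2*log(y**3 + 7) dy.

y**3*log(y**3 + 7)/3 - y**3/3 + 7*log(y**3 + 7)/3 + C

Let u = y**3 + 7, so du = (3*y**2) dy.
The integral becomes (1/3)·∫ log(u) du; integrate by parts with u′=log(u), dv′=du.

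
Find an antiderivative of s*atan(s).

s**2*atan(s)/2 - s/2 + atan(s)/2 + C

Use integration by parts with u = arctan(s), dv = s ds.
Then du = 1/(s**2 + 1) ds.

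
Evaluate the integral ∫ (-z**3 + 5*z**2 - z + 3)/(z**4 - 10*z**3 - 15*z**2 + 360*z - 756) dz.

Factor the denominator: (z - 7)*(z - 6)*(z - 3)*(z + 6).
Partial-fraction decomposition: -15/(52*(z + 6)) + 1/(6*(z - 3)) + 13/(12*(z - 6)) - 51/(26*(z - 7)).
Integrate each term: A/(z−a) contributes A·log|z−a|.

-51*log(z - 7)/26 + 13*log(z - 6)/12 + log(z - 3)/6 - 15*log(z + 6)/52 + C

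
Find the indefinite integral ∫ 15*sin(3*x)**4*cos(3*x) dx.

sin(3*x)**5 + C

Let u = sin(3*x), so du = (3*cos(3*x)) dx.
Rewriting, the integral becomes 5·∫ u^4 du = 5·u^5/5.
Substituting back, u = sin(3*x).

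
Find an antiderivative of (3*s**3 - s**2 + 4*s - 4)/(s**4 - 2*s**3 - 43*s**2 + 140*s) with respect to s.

Factor the denominator: s*(s - 5)*(s - 4)*(s + 7).
Partial-fraction decomposition: 185/(154*(s + 7)) - 47/(11*(s - 4)) + 61/(10*(s - 5)) - 1/(35*s).
Integrate each term: A/(s−a) contributes A·log|s−a|.

-log(s)/35 + 61*log(s - 5)/10 - 47*log(s - 4)/11 + 185*log(s + 7)/154 + C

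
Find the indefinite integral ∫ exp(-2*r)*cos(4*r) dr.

exp(-2*r)*sin(4*r)/5 - exp(-2*r)*cos(4*r)/10 + C

Let I denote the integral. Integrate by parts with u = cos(4*r), dv = exp(-2*r) dr, so v = -exp(-2*r)/2: I = -exp(-2*r)*cos(4*r)/2 − 2·∫ exp(-2*r)*sin(4*r) dr.
Apply parts again with u = sin(4*r), dv = exp(-2*r) dr: ∫ exp(-2*r)*sin(4*r) dr = -exp(-2*r)*sin(4*r)/2 + 2·I. Substituting back brings back I: I = exp(-2*r)*sin(4*r) - exp(-2*r)*cos(4*r)/2 − 4·I.
Solving for I: (1 + 4)·I equals the remaining terms, so I = (1/5)·(exp(-2*r)*sin(4*r) - exp(-2*r)*cos(4*r)/2).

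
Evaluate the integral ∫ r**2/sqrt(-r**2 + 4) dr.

Substitute r = 2·sin(θ), so dr = 2·cos(θ) dθ and the radical becomes sqrt(-r**2 + 4) = 2·cos(θ) by the Pythagorean identity.
Integrate the resulting trig expression in θ, then back-substitute θ = asin(r/2), sin(θ) = r/2, cos(θ) = sqrt(-r**2 + 4)/2 (absorbing any constant into C).

-r*sqrt(-r**2 + 4)/2 + 2*asin(r/2) + C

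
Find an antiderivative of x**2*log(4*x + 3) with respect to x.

Use integration by parts with u = log(4*x + 3), dv = x**2 dx.
Then du = 4/(4*x + 3) dx and v = x**3/3.

x**3*log(4*x + 3)/3 - x**3/9 + x**2/8 - 3*x/16 + 9*log(4*x + 3)/64 + C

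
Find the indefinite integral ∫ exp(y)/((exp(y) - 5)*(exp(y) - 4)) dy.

Let u = e^y, du = e^y dy.
The integral becomes ∫ du/((u-4)(u-5)); decompose into partial fractions.

log(exp(y) - 5) - log(exp(y) - 4) + C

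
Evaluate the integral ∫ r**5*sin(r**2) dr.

Let u = r², du = 2r dr; rewrite as (1/2)∫ u^2·sin(1u) du.
Now integrate by parts 2 times.

-r**4*cos(r**2)/2 + r**2*sin(r**2) + cos(r**2) + C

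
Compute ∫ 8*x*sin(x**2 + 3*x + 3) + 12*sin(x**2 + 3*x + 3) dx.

Let u = x**2 + 3*x + 3, so du = (2*x + 3) dx.
Rewriting, the integral becomes 4·∫ sin(u) du = 4·-cos(u).
Substituting back, u = x**2 + 3*x + 3.

-4*cos(x**2 + 3*x + 3) + C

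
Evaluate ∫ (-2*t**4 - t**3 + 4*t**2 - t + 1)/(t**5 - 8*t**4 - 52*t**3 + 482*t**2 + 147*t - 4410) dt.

Factor the denominator: (t - 7)*(t - 6)*(t - 5)*(t + 3)*(t + 7).
Partial-fraction decomposition: -4255/(8736*(t + 7)) + 19/(576*(t + 3)) - 1279/(192*(t - 5)) + 2669/(117*(t - 6)) - 991/(56*(t - 7)).
Integrate each term: A/(t−a) contributes A·log|t−a|.

-991*log(t - 7)/56 + 2669*log(t - 6)/117 - 1279*log(t - 5)/192 + 19*log(t + 3)/576 - 4255*log(t + 7)/8736 + C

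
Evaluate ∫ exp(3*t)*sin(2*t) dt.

Let I denote the integral. Integrate by parts with u = sin(2*t), dv = exp(3*t) dt, so v = exp(3*t)/3: I = exp(3*t)*sin(2*t)/3 − (2/3)·∫ exp(3*t)*cos(2*t) dt.
Apply parts again with u = cos(2*t), dv = exp(3*t) dt: ∫ exp(3*t)*cos(2*t) dt = exp(3*t)*cos(2*t)/3 + (2/3)·I. Substituting back brings back I: I = exp(3*t)*sin(2*t)/3 - 2*exp(3*t)*cos(2*t)/9 − (4/9)·I.
Solving for I: (1 + 4/9)·I equals the remaining terms, so I = (9/13)·(exp(3*t)*sin(2*t)/3 - 2*exp(3*t)*cos(2*t)/9).

3*exp(3*t)*sin(2*t)/13 - 2*exp(3*t)*cos(2*t)/13 + C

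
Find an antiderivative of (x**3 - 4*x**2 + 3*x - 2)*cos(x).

Use integration by parts with u = x**3 - 4*x**2 + 3*x - 2, dv = cos(x) dx, so v = sin(x).
Apply parts 3 times (tabular method): alternate signs, differentiate u down to 0, integrate dv up.

x**3*sin(x) - 4*x**2*sin(x) + 3*x**2*cos(x) - 3*x*sin(x) - 8*x*cos(x) + 6*sin(x) - 3*cos(x) + C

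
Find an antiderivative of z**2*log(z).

Use integration by parts with u = log(z), dv = z**2 dz.
Then du = 1/z dz and v = z**3/3.

z**3*log(z)/3 - z**3/9 + C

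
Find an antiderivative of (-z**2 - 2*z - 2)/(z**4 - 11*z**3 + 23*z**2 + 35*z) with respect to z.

-2*log(z)/35 - 65*log(z - 7)/112 + 37*log(z - 5)/60 + log(z + 1)/48 + C

Factor the denominator: z*(z - 7)*(z - 5)*(z + 1).
Partial-fraction decomposition: 1/(48*(z + 1)) + 37/(60*(z - 5)) - 65/(112*(z - 7)) - 2/(35*z).
Integrate each term: A/(z−a) contributes A·log|z−a|.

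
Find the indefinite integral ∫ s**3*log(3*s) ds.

Use integration by parts with u = log(3*s), dv = s**3 ds.
Then du = 1/s ds and v = s**4/4.

s**4*(log(s) + log(3))/4 - s**4/16 + C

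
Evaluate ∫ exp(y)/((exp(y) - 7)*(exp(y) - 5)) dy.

Let u = e^y, du = e^y dy.
The integral becomes ∫ du/((u-5)(u-7)); decompose into partial fractions.

log(exp(y) - 7)/2 - log(exp(y) - 5)/2 + C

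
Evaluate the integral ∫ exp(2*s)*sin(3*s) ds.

2*exp(2*s)*sin(3*s)/13 - 3*exp(2*s)*cos(3*s)/13 + C

Let I denote the integral. Integrate by parts with u = sin(3*s), dv = exp(2*s) ds, so v = exp(2*s)/2: I = exp(2*s)*sin(3*s)/2 − (3/2)·∫ exp(2*s)*cos(3*s) ds.
Apply parts again with u = cos(3*s), dv = exp(2*s) ds: ∫ exp(2*s)*cos(3*s) ds = exp(2*s)*cos(3*s)/2 + (3/2)·I. Substituting back brings back I: I = exp(2*s)*sin(3*s)/2 - 3*exp(2*s)*cos(3*s)/4 − (9/4)·I.
Solving for I: (1 + 9/4)·I equals the remaining terms, so I = (4/13)·(exp(2*s)*sin(3*s)/2 - 3*exp(2*s)*cos(3*s)/4).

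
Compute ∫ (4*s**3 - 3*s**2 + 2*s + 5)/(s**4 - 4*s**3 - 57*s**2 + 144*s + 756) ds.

622*log(s - 7)/65 - 773*log(s - 6)/108 - 68*log(s + 3)/135 + 979*log(s + 6)/468 + C

Factor the denominator: (s - 7)*(s - 6)*(s + 3)*(s + 6).
Partial-fraction decomposition: 979/(468*(s + 6)) - 68/(135*(s + 3)) - 773/(108*(s - 6)) + 622/(65*(s - 7)).
Integrate each term: A/(s−a) contributes A·log|s−a|.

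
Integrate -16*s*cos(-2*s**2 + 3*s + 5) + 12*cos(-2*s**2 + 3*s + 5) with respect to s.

4*sin(-2*s**2 + 3*s + 5) + C

Let u = 2*s**2 - 3*s - 5, so du = (4*s - 3) ds.
Rewriting, the integral becomes -4·∫ cos(u) du = -4·sin(u).
Substituting back, u = 2*s**2 - 3*s - 5.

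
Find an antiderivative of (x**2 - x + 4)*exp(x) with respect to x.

Use integration by parts with u = x**2 - x + 4, dv = exp(x) dx, so v = exp(x).
Apply parts 2 times (tabular method): alternate signs, differentiate u down to 0, integrate dv up.

(x**2 - 3*x + 7)*exp(x) + C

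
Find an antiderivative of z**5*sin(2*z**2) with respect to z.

Let u = z², du = 2z dz; rewrite as (1/2)∫ u^2·sin(2u) du.
Now integrate by parts 2 times.

-z**4*cos(2*z**2)/4 + z**2*sin(2*z**2)/4 + cos(2*z**2)/8 + C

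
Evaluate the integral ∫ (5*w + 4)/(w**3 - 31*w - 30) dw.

Factor the denominator: (w - 6)*(w + 1)*(w + 5).
Partial-fraction decomposition: -21/(44*(w + 5)) + 1/(28*(w + 1)) + 34/(77*(w - 6)).
Integrate each term: A/(w−a) contributes A·log|w−a|.

34*log(w - 6)/77 + log(w + 1)/28 - 21*log(w + 5)/44 + C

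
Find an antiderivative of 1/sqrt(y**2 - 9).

Substitute y = 3·sec(θ), so dy = 3·sec(θ)*tan(θ) dθ and the radical becomes sqrt(y**2 - 9) = 3·tan(θ) by the Pythagorean identity.
Integrate the resulting trig expression in θ, then back-substitute sec(θ) = y/3, tan(θ) = sqrt(y**2 - 9)/3 (absorbing any constant into C).

log(y + sqrt(y**2 - 9)) + C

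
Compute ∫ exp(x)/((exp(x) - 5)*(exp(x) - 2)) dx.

Let u = e^x, du = e^x dx.
The integral becomes ∫ du/((u-5)(u-2)); decompose into partial fractions.

log(exp(x) - 5)/3 - log(exp(x) - 2)/3 + C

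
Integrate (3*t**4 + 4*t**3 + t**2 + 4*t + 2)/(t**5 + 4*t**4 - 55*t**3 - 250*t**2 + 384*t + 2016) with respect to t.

Factor the denominator: (t - 7)*(t - 3)*(t + 4)**2*(t + 6).
Partial-fraction decomposition: 1519/(234*(t + 6)) - 55197/(11858*(t + 4)) + 257/(77*(t + 4)**2) - 187/(882*(t - 3)) + 4327/(3146*(t - 7)).
Integrate each term; A/(t−a) gives A·log|t−a|; A/(t−a)² gives −A/(t−a).

4327*log(t - 7)/3146 - 187*log(t - 3)/882 - 55197*log(t + 4)/11858 + 1519*log(t + 6)/234 - 257/(77*t + 308) + C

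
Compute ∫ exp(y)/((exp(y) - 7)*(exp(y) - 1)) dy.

log(exp(y) - 7)/6 - log(exp(y) - 1)/6 + C

Let u = e^y, du = e^y dy.
The integral becomes ∫ du/((u-1)(u-7)); decompose into partial fractions.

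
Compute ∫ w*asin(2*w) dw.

Use integration by parts with u = arcsin(2*w), dv = w dw.
Then du = 2/sqrt(-4*w**2 + 1) dw.

w**2*asin(2*w)/2 + w*sqrt(-4*w**2 + 1)/8 - asin(2*w)/16 + C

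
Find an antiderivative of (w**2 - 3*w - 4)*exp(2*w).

(w**2 - 4*w - 2)*exp(2*w)/2 + C

Use integration by parts with u = w**2 - 3*w - 4, dv = exp(2*w) dw, so v = exp(2*w)/2.
Apply parts 2 times (tabular method): alternate signs, differentiate u down to 0, integrate dv up.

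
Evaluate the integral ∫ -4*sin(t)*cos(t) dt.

2*cos(t)**2 + C

Let u = cos(t), so du = (-sin(t)) dt.
Rewriting, the integral becomes 4·∫ u^1 du = 4·u^2/2.
Substituting back, u = cos(t).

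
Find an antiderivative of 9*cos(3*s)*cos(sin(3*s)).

Let u = sin(3*s), so du = (3*cos(3*s)) ds.
Rewriting, the integral becomes 3·∫ cos(u) du = 3·sin(u).
Substituting back, u = sin(3*s).

3*sin(sin(3*s)) + C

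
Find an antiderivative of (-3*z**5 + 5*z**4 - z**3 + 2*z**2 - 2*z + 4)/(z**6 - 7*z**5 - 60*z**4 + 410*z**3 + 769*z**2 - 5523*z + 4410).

-181111*log(z - 7)/97344 - 335*log(z - 3)/2304 - 5*log(z - 1)/3024 + 12689*log(z + 5)/6912 - 30112*log(z + 6)/10647 + 38671/(3744*z - 26208) + C

Factor the denominator: (z - 7)**2*(z - 3)*(z - 1)*(z + 5)*(z + 6).
Partial-fraction decomposition: -30112/(10647*(z + 6)) + 12689/(6912*(z + 5)) - 5/(3024*(z - 1)) - 335/(2304*(z - 3)) - 181111/(97344*(z - 7)) - 38671/(3744*(z - 7)**2).
Integrate each term; A/(z−a) gives A·log|z−a|; A/(z−a)² gives −A/(z−a).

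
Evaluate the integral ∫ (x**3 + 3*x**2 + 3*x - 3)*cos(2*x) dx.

x**3*sin(2*x)/2 + 3*x**2*sin(2*x)/2 + 3*x**2*cos(2*x)/4 + 3*x*sin(2*x)/4 + 3*x*cos(2*x)/2 - 9*sin(2*x)/4 + 3*cos(2*x)/8 + C

Use integration by parts with u = x**3 + 3*x**2 + 3*x - 3, dv = cos(2*x) dx, so v = sin(2*x)/2.
Apply parts 3 times (tabular method): alternate signs, differentiate u down to 0, integrate dv up.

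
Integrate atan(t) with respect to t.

t*atan(t) - log(t**2 + 1)/2 + C

Use integration by parts with u = arctan(t), dv = dt.
Then du = 1/(t**2 + 1) dt.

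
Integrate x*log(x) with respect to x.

Use integration by parts with u = log(x), dv = x dx.
Then du = 1/x dx and v = x**2/2.

x**2*log(x)/2 - x**2/4 + C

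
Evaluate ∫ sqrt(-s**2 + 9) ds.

s*sqrt(-s**2 + 9)/2 + 9*asin(s/3)/2 + C

Substitute s = 3·sin(θ), so ds = 3·cos(θ) dθ and the radical becomes sqrt(-s**2 + 9) = 3·cos(θ) by the Pythagorean identity.
Integrate the resulting trig expression in θ, then back-substitute θ = asin(s/3), sin(θ) = s/3, cos(θ) = sqrt(-s**2 + 9)/3 (absorbing any constant into C).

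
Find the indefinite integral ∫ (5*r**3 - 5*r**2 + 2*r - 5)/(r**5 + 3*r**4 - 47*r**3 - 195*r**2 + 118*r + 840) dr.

493*log(r - 7)/2200 - 19*log(r - 2)/1050 - 191*log(r + 3)/100 + 413*log(r + 4)/66 - 255*log(r + 5)/56 + C

Factor the denominator: (r - 7)*(r - 2)*(r + 3)*(r + 4)*(r + 5).
Partial-fraction decomposition: -255/(56*(r + 5)) + 413/(66*(r + 4)) - 191/(100*(r + 3)) - 19/(1050*(r - 2)) + 493/(2200*(r - 7)).
Integrate each term: A/(r−a) contributes A·log|r−a|.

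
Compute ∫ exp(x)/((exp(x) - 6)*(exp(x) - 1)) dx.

Let u = e^x, du = e^x dx.
The integral becomes ∫ du/((u-1)(u-6)); decompose into partial fractions.

log(exp(x) - 6)/5 - log(exp(x) - 1)/5 + C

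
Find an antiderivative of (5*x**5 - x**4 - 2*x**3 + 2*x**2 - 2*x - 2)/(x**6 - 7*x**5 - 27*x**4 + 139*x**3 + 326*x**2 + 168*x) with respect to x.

Factor the denominator: x*(x - 7)*(x - 6)*(x + 1)**2*(x + 4).
Partial-fraction decomposition: 521/(396*(x + 4)) - 1271/(14112*(x + 1)) + 1/(84*(x + 1)**2) - 3721/(294*(x - 6)) + 40515/(2464*(x - 7)) - 1/(84*x).
Integrate each term; A/(x−a) gives A·log|x−a|; A/(x−a)² gives −A/(x−a).

-log(x)/84 + 40515*log(x - 7)/2464 - 3721*log(x - 6)/294 - 1271*log(x + 1)/14112 + 521*log(x + 4)/396 - 1/(84*x + 84) + C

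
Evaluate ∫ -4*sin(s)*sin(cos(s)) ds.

Let u = cos(s), so du = (-sin(s)) ds.
Rewriting, the integral becomes 4·∫ sin(u) du = 4·-cos(u).
Substituting back, u = cos(s).

-4*cos(cos(s)) + C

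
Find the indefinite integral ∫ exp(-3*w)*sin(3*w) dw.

Let I denote the integral. Integrate by parts with u = sin(3*w), dv = exp(-3*w) dw, so v = -exp(-3*w)/3: I = -exp(-3*w)*sin(3*w)/3 + ∫ exp(-3*w)*cos(3*w) dw.
Apply parts again with u = cos(3*w), dv = exp(-3*w) dw: ∫ exp(-3*w)*cos(3*w) dw = -exp(-3*w)*cos(3*w)/3 − I. Substituting back brings back I: I = -exp(-3*w)*sin(3*w)/3 - exp(-3*w)*cos(3*w)/3 − I.
Solving for I: (1 + 1)·I equals the remaining terms, so I = (1/2)·(-exp(-3*w)*sin(3*w)/3 - exp(-3*w)*cos(3*w)/3).

-exp(-3*w)*sin(3*w)/6 - exp(-3*w)*cos(3*w)/6 + C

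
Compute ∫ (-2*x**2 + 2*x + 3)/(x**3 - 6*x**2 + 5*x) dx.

Factor the denominator: x*(x - 5)*(x - 1).
Partial-fraction decomposition: -3/(4*(x - 1)) - 37/(20*(x - 5)) + 3/(5*x).
Integrate each term: A/(x−a) contributes A·log|x−a|.

3*log(x)/5 - 37*log(x - 5)/20 - 3*log(x - 1)/4 + C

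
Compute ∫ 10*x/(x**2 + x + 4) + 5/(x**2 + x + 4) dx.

5*log(x**2 + x + 4) + C

Let u = x**2 + x + 4, so du = (2*x + 1) dx.
Rewriting, the integral becomes 5·∫ 1/u du = 5·log(u).
Substituting back, u = x**2 + x + 4.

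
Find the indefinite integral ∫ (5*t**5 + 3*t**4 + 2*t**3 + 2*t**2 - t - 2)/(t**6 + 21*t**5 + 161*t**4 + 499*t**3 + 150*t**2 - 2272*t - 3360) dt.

Factor the denominator: (t - 2)*(t + 3)*(t + 4)**2*(t + 5)*(t + 7).
Partial-fraction decomposition: 25805/(216*(t + 7)) - 13947/(28*(t + 5)) + 3226/(9*(t + 4)) - 247/(t + 4)**2 + 1007/(40*(t + 3)) + 19/(945*(t - 2)).
Integrate each term; A/(t−a) gives A·log|t−a|; A/(t−a)² gives −A/(t−a).

19*log(t - 2)/945 + 1007*log(t + 3)/40 + 3226*log(t + 4)/9 - 13947*log(t + 5)/28 + 25805*log(t + 7)/216 + 247/(t + 4) + C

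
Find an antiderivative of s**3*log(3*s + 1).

s**4*log(3*s + 1)/4 - s**4/16 + s**3/36 - s**2/72 + s/108 - log(3*s + 1)/324 + C

Use integration by parts with u = log(3*s + 1), dv = s**3 ds.
Then du = 3/(3*s + 1) ds and v = s**4/4.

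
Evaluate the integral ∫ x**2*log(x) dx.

Use integration by parts with u = log(x), dv = x**2 dx.
Then du = 1/x dx and v = x**3/3.

x**3*log(x)/3 - x**3/9 + C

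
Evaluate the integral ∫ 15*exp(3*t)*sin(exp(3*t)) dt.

-5*cos(exp(3*t)) + C

Let u = exp(3*t), so du = (3*exp(3*t)) dt.
Rewriting, the integral becomes 5·∫ sin(u) du = 5·-cos(u).
Substituting back, u = exp(3*t).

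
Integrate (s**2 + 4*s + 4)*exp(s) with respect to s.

Use integration by parts with u = s**2 + 4*s + 4, dv = exp(s) ds, so v = exp(s).
Apply parts 2 times (tabular method): alternate signs, differentiate u down to 0, integrate dv up.

(s**2 + 2*s + 2)*exp(s) + C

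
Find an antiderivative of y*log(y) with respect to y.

Use integration by parts with u = log(y), dv = y dy.
Then du = 1/y dy and v = y**2/2.

y**2*log(y)/2 - y**2/4 + C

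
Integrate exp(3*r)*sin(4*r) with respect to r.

3*exp(3*r)*sin(4*r)/25 - 4*exp(3*r)*cos(4*r)/25 + C

Let I denote the integral. Integrate by parts with u = sin(4*r), dv = exp(3*r) dr, so v = exp(3*r)/3: I = exp(3*r)*sin(4*r)/3 − (4/3)·∫ exp(3*r)*cos(4*r) dr.
Apply parts again with u = cos(4*r), dv = exp(3*r) dr: ∫ exp(3*r)*cos(4*r) dr = exp(3*r)*cos(4*r)/3 + (4/3)·I. Substituting back brings back I: I = exp(3*r)*sin(4*r)/3 - 4*exp(3*r)*cos(4*r)/9 − (16/9)·I.
Solving for I: (1 + 16/9)·I equals the remaining terms, so I = (9/25)·(exp(3*r)*sin(4*r)/3 - 4*exp(3*r)*cos(4*r)/9).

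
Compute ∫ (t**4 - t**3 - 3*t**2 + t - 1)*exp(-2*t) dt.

(-4*t**4 - 4*t**3 + 6*t**2 + 2*t + 5)*exp(-2*t)/8 + C

Use integration by parts with u = t**4 - t**3 - 3*t**2 + t - 1, dv = exp(-2*t) dt, so v = -exp(-2*t)/2.
Apply parts 4 times (tabular method): alternate signs, differentiate u down to 0, integrate dv up.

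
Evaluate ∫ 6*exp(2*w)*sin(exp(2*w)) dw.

-3*cos(exp(2*w)) + C

Let u = exp(2*w), so du = (2*exp(2*w)) dw.
Rewriting, the integral becomes 3·∫ sin(u) du = 3·-cos(u).
Substituting back, u = exp(2*w).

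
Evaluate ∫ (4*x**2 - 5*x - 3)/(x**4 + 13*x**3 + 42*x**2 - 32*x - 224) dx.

log(x - 2)/108 + 101*log(x + 4)/36 - 76*log(x + 7)/27 + 9/(2*x + 8) + C

Factor the denominator: (x - 2)*(x + 4)**2*(x + 7).
Partial-fraction decomposition: -76/(27*(x + 7)) + 101/(36*(x + 4)) - 9/(2*(x + 4)**2) + 1/(108*(x - 2)).
Integrate each term; A/(x−a) gives A·log|x−a|; A/(x−a)² gives −A/(x−a).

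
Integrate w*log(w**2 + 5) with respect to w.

Let u = w**2 + 5, so du = (2*w) dw.
The integral becomes (1/2)·∫ log(u) du; integrate by parts with u′=log(u), dv′=du.

w**2*log(w**2 + 5)/2 - w**2/2 + 5*log(w**2 + 5)/2 + C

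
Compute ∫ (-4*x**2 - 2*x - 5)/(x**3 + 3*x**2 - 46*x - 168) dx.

-215*log(x - 7)/143 + 61*log(x + 4)/22 - 137*log(x + 6)/26 + C

Factor the denominator: (x - 7)*(x + 4)*(x + 6).
Partial-fraction decomposition: -137/(26*(x + 6)) + 61/(22*(x + 4)) - 215/(143*(x - 7)).
Integrate each term: A/(x−a) contributes A·log|x−a|.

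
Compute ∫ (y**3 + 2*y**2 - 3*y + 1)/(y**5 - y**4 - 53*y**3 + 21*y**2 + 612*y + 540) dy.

271*log(y - 6)/756 - 161*log(y - 5)/528 + log(y + 1)/84 - log(y + 3)/432 - 25*log(y + 6)/396 + C

Factor the denominator: (y - 6)*(y - 5)*(y + 1)*(y + 3)*(y + 6).
Partial-fraction decomposition: -25/(396*(y + 6)) - 1/(432*(y + 3)) + 1/(84*(y + 1)) - 161/(528*(y - 5)) + 271/(756*(y - 6)).
Integrate each term: A/(y−a) contributes A·log|y−a|.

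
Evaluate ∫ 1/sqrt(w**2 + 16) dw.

Substitute w = 4·tan(θ), so dw = 4·sec(θ)^2 dθ and the radical becomes sqrt(w**2 + 16) = 4·sec(θ) by the Pythagorean identity.
Integrate the resulting trig expression in θ, then back-substitute tan(θ) = w/4, sec(θ) = sqrt(w**2 + 16)/4 (absorbing any constant into C).

log(w + sqrt(w**2 + 16)) + C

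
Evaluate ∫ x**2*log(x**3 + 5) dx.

x**3*log(x**3 + 5)/3 - x**3/3 + 5*log(x**3 + 5)/3 + C

Let u = x**3 + 5, so du = (3*x**2) dx.
The integral becomes (1/3)·∫ log(u) du; integrate by parts with u′=log(u), dv′=du.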